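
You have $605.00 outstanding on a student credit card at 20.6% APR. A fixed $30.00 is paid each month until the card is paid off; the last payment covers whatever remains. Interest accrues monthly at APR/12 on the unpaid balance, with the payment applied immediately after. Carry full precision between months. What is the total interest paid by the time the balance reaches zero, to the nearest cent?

$143.99

Monthly rate r = 20.6%/12 = 1.71667% = 0.0171667.
Payoff takes n = ⌈−ln(1 − rB₀/P)/ln(1+r)⌉ = ⌈24.966⌉ = 25 payments; the last is $28.99.
Total paid = 24·$30.00 + $28.99 = $748.99.
Total interest = total paid − principal = $748.99 − $605.00 = $143.99.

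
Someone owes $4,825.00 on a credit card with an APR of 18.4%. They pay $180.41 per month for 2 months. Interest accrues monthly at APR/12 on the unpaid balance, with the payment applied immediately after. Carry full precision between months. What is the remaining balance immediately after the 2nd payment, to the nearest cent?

$4,610.51

Monthly rate r = 18.4%/12 = 1.53333% = 0.0153333.
Each month: B ← B·(1+r) − $180.41.
Month 1: interest $73.98; balance after payment $4,718.57.
Month 2: interest $72.35; balance after payment $4,610.51.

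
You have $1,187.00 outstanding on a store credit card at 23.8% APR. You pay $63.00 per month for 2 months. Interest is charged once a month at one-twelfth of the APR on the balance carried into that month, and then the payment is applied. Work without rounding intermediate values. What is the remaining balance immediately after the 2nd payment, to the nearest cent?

Monthly rate r = 23.8%/12 = 1.98333% = 0.0198333.
Each month: B ← B·(1+r) − $63.00.
Month 1: interest $23.54; balance after payment $1,147.54.
Month 2: interest $22.76; balance after payment $1,107.30.

$1,107.30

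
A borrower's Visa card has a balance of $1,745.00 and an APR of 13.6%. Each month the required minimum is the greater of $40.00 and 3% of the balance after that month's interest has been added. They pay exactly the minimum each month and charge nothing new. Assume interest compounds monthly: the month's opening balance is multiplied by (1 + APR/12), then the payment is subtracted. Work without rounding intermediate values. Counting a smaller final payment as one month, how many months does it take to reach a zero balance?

57 months

Monthly rate r = 13.6%/12 = 1.13333% = 0.0113333.
While 3% of the post-interest balance exceeds $40.00, each month B ← (B·(1+r))·(1 − 0.03), i.e. B shrinks by the factor (1+r)·0.97 = 0.98099.
This holds for months 1–15. Entering month 16 the balance is $1,308.54; 3% of the post-interest balance is now below $40.00, so the flat $40.00 minimum applies from here.
From month 16 a fixed $40.00 at rate r clears $1,308.54 in 42 more payments. Total: 15 + 42 = 57 months.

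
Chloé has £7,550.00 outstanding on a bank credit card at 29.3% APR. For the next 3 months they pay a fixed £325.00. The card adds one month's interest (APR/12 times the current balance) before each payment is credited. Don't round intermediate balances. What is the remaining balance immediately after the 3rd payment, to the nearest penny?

Monthly rate r = 29.3%/12 = 2.44167% = 0.0244167.
Each month: B ← B·(1+r) − £325.00.
Month 1: interest £184.35; balance after payment £7,409.35.
Month 2: interest £180.91; balance after payment £7,265.26.
Month 3: interest £177.39; balance after payment £7,117.65.

£7,117.65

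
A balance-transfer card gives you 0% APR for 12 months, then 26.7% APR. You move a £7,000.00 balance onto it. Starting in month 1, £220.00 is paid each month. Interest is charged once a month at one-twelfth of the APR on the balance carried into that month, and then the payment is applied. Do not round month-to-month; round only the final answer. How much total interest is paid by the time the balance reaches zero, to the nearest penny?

£1,454.23

Promo months 1–12 at r₀ = 0%/12 = 0; months 13+ at r₁ = 26.7%/12 = 0.02225.
After month 12 (no interest yet): B = £7,000.00 − 12·£220.00 = £4,360.00.
Then at r₁ with £220.00/mo: n₂ = −ln(1 − r₁·B/P)/ln(1+r₁) ≈ 26.43 → 27 more payments.
Total paid = 38·£220.00 + £94.23 = £8,454.23; interest = £8,454.23 − £7,000.00 = £1,454.23.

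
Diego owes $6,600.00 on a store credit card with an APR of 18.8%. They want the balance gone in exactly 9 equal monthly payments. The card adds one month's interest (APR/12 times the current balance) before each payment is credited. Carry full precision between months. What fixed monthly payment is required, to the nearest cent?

$791.97

Monthly rate r = 18.8%/12 = 1.56667% = 0.0156667.
Level-payment amortization: P = B₀·r / (1 − (1+r)^(−n)) = 6600.00·0.0156667 / (1 − 1.01567^(−9)).
Denominator 1 − (1+r)^(−9) = 0.130560825.
P = 103.4 / 0.130560825 ≈ 791.97.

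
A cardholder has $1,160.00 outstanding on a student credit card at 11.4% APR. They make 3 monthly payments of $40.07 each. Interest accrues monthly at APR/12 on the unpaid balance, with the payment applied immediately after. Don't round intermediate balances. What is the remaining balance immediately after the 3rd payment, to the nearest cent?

$1,072.02

Monthly rate r = 11.4%/12 = 0.95% = 0.0095.
Each month: B ← B·(1+r) − $40.07.
Month 1: interest $11.02; balance after payment $1,130.95.
Month 2: interest $10.74; balance after payment $1,101.62.
Month 3: interest $10.47; balance after payment $1,072.02.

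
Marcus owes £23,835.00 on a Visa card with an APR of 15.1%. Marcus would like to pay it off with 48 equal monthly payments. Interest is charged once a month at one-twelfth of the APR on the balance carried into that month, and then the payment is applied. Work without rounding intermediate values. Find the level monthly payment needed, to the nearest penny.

£664.55

Monthly rate r = 15.1%/12 = 1.25833% = 0.0125833.
Level-payment amortization: P = B₀·r / (1 − (1+r)^(−n)) = 23835.00·0.0125833 / (1 − 1.01258^(−48)).
Denominator 1 − (1+r)^(−48) = 0.451315352.
P = 299.924 / 0.451315352 ≈ 664.55.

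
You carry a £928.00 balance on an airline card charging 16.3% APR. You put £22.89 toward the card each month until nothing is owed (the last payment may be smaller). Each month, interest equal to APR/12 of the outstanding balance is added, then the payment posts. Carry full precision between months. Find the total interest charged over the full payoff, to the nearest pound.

Monthly rate r = 16.3%/12 = 1.35833% = 0.0135833.
Payoff takes n = ⌈−ln(1 − rB₀/P)/ln(1+r)⌉ = ⌈59.298⌉ = 60 payments; the last is £6.86.
Total paid = 59·£22.89 + £6.86 = £1,357.37.
Total interest = total paid − principal = £1,357.37 − £928.00 = £429.37.

£429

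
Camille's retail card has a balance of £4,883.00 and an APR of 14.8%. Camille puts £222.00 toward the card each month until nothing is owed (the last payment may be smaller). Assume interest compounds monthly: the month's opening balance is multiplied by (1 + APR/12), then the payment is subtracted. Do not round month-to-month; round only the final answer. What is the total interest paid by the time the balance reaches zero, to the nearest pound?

£849

Monthly rate r = 14.8%/12 = 1.23333% = 0.0123333.
Payoff takes n = ⌈−ln(1 − rB₀/P)/ln(1+r)⌉ = ⌈25.817⌉ = 26 payments; the last is £181.59.
Total paid = 25·£222.00 + £181.59 = £5,731.59.
Total interest = total paid − principal = £5,731.59 − £4,883.00 = £848.59.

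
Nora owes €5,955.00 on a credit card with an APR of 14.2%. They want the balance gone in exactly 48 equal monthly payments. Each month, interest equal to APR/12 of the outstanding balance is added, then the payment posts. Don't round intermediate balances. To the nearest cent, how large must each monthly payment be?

Monthly rate r = 14.2%/12 = 1.18333% = 0.0118333.
Level-payment amortization: P = B₀·r / (1 − (1+r)^(−n)) = 5955.00·0.0118333 / (1 − 1.01183^(−48)).
Denominator 1 − (1+r)^(−48) = 0.431449769.
P = 70.4675 / 0.431449769 ≈ 163.33.

€163.33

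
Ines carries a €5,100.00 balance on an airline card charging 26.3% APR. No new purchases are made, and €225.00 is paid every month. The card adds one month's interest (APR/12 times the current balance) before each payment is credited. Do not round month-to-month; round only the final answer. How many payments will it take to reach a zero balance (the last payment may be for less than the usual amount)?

32 months

Monthly rate r = 26.3%/12 = 2.19167% = 0.0219167.
Recurrence: B ← B·(1+r) − €225.00.
Month 1: interest €111.78; balance after payment €4,986.77.
Month 2: interest €109.29; balance after payment €4,871.07.
Closed form: n = −ln(1 − rB₀/P)/ln(1+r) = −ln(0.50322)/ln(1.02192) ≈ 31.676, so the balance reaches zero during payment 32.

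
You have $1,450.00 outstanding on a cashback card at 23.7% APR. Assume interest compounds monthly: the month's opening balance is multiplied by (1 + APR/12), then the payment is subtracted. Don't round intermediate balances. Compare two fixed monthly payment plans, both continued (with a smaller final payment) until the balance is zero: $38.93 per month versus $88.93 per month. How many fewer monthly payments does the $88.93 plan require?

49 fewer payments

Monthly rate r = 23.7%/12 = 1.975% = 0.01975.
At $38.93/mo: n = ⌈−ln(1 − rB₀/P)/ln(1+r)⌉ = 69 payments (last $0.88); total interest = total paid − $1,450.00 = $1,198.12.
At $88.93/mo: 20 payments (last $77.62); total interest $317.29.
Payments saved = 69 − 20 = 49.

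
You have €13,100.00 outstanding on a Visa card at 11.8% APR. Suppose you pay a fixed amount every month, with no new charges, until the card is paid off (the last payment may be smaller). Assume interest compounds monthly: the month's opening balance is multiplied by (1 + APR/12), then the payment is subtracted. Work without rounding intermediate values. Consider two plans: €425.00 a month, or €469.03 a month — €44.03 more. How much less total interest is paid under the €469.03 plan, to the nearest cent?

€293.06

Monthly rate r = 11.8%/12 = 0.983333% = 0.00983333.
At €425.00/mo: n = ⌈−ln(1 − rB₀/P)/ln(1+r)⌉ = 37 payments (last €384.11); total interest = total paid − €13,100.00 = €2,584.11.
At €469.03/mo: 33 payments (last €382.09); total interest €2,291.05.
Interest saved = €2,584.11 − €2,291.05 = €293.06.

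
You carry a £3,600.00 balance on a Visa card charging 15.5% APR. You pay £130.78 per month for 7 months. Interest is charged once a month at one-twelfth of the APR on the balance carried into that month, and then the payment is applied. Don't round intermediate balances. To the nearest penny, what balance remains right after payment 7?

Monthly rate r = 15.5%/12 = 1.29167% = 0.0129167.
Each month: B ← B·(1+r) − £130.78.
Month 1: interest £46.50; balance after payment £3,515.72.
Month 2: interest £45.41; balance after payment £3,430.35.
Month 3: interest £44.31; balance after payment £3,343.88.
Month 4: interest £43.19; balance after payment £3,256.29.
Month 5: interest £42.06; balance after payment £3,167.57.
Month 6: interest £40.91; balance after payment £3,077.71.
Month 7: interest £39.75; balance after payment £2,986.68.

£2,986.68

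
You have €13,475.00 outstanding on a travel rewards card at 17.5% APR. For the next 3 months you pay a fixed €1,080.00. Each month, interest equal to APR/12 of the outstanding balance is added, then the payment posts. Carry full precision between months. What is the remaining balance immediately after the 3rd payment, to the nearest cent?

Monthly rate r = 17.5%/12 = 1.45833% = 0.0145833.
Each month: B ← B·(1+r) − €1,080.00.
Month 1: interest €196.51; balance after payment €12,591.51.
Month 2: interest €183.63; balance after payment €11,695.14.
Month 3: interest €170.55; balance after payment €10,785.69.

€10,785.69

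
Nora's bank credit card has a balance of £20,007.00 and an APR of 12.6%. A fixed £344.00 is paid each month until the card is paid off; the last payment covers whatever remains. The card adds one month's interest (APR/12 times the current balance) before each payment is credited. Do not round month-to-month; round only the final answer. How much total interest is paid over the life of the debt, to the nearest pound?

Monthly rate r = 12.6%/12 = 1.05% = 0.0105.
Payoff takes n = ⌈−ln(1 − rB₀/P)/ln(1+r)⌉ = ⌈90.314⌉ = 91 payments; the last is £108.32.
Total paid = 90·£344.00 + £108.32 = £31,068.32.
Total interest = total paid − principal = £31,068.32 − £20,007.00 = £11,061.32.

£11,061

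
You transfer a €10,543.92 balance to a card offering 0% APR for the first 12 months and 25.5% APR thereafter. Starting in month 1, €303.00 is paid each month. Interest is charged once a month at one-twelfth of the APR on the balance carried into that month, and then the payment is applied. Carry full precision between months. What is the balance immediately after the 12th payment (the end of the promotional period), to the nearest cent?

Promo months 1–12 at r₀ = 0%/12 = 0; months 13+ at r₁ = 25.5%/12 = 0.02125.
After month 12 (no interest yet): B = €10,543.92 − 12·€303.00 = €6,907.92.

€6,907.92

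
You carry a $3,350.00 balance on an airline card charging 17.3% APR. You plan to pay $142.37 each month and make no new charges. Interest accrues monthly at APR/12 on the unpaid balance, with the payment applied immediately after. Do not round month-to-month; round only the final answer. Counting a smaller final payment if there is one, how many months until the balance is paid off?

Monthly rate r = 17.3%/12 = 1.44167% = 0.0144167.
Recurrence: B ← B·(1+r) − $142.37.
Month 1: interest $48.30; balance after payment $3,255.93.
Month 2: interest $46.94; balance after payment $3,160.50.
Closed form: n = −ln(1 − rB₀/P)/ln(1+r) = −ln(0.66077)/ln(1.01442) ≈ 28.947, so the balance reaches zero during payment 29.

29 payments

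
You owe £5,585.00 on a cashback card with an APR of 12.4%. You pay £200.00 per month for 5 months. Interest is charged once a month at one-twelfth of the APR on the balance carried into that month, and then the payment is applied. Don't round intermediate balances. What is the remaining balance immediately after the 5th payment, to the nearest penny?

£4,858.70

Monthly rate r = 12.4%/12 = 1.03333% = 0.0103333.
Each month: B ← B·(1+r) − £200.00.
Month 1: interest £57.71; balance after payment £5,442.71.
Month 2: interest £56.24; balance after payment £5,298.95.
Month 3: interest £54.76; balance after payment £5,153.71.
Month 4: interest £53.25; balance after payment £5,006.96.
Month 5: interest £51.74; balance after payment £4,858.70.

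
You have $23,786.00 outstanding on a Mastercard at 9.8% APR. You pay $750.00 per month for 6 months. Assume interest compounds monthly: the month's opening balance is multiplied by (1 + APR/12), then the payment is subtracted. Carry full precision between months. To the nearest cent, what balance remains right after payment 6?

$20,382.69

Monthly rate r = 9.8%/12 = 0.816667% = 0.00816667.
Each month: B ← B·(1+r) − $750.00.
Month 1: interest $194.25; balance after payment $23,230.25.
Month 2: interest $189.71; balance after payment $22,669.97.
Month 3: interest $185.14; balance after payment $22,105.10.
Month 4: interest $180.53; balance after payment $21,535.63.
Month 5: interest $175.87; balance after payment $20,961.50.
Month 6: interest $171.19; balance after payment $20,382.69.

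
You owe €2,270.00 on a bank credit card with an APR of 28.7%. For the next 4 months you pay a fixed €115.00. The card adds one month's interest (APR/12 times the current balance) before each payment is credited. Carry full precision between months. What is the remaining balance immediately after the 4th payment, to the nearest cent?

Monthly rate r = 28.7%/12 = 2.39167% = 0.0239167.
Each month: B ← B·(1+r) − €115.00.
Month 1: interest €54.29; balance after payment €2,209.29.
Month 2: interest €52.84; balance after payment €2,147.13.
Month 3: interest €51.35; balance after payment €2,083.48.
Month 4: interest €49.83; balance after payment €2,018.31.

€2,018.31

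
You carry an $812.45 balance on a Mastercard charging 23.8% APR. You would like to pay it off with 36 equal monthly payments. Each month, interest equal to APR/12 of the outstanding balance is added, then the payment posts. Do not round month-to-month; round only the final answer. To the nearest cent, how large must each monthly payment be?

$31.79

Monthly rate r = 23.8%/12 = 1.98333% = 0.0198333.
Level-payment amortization: P = B₀·r / (1 − (1+r)^(−n)) = 812.45·0.0198333 / (1 − 1.01983^(−36)).
Denominator 1 − (1+r)^(−36) = 0.506884449.
P = 16.1136 / 0.506884449 ≈ 31.79.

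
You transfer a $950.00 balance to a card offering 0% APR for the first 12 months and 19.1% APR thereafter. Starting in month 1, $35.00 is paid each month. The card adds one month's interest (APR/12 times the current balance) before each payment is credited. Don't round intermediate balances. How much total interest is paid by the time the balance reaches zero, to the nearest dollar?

Promo months 1–12 at r₀ = 0%/12 = 0; months 13+ at r₁ = 19.1%/12 = 0.0159167.
After month 12 (no interest yet): B = $950.00 − 12·$35.00 = $530.00.
Then at r₁ with $35.00/mo: n₂ = −ln(1 − r₁·B/P)/ln(1+r₁) ≈ 17.46 → 18 more payments.
Total paid = 29·$35.00 + $16.32 = $1,031.32; interest = $1,031.32 − $950.00 = $81.32.

$81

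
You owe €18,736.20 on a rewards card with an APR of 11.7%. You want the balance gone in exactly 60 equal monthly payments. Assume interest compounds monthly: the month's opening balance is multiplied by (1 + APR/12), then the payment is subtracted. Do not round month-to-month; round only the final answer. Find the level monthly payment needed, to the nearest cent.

€413.94

Monthly rate r = 11.7%/12 = 0.975% = 0.00975.
Level-payment amortization: P = B₀·r / (1 − (1+r)^(−n)) = 18736.20·0.00975 / (1 − 1.00975^(−60)).
Denominator 1 − (1+r)^(−60) = 0.441313356.
P = 182.678 / 0.441313356 ≈ 413.94.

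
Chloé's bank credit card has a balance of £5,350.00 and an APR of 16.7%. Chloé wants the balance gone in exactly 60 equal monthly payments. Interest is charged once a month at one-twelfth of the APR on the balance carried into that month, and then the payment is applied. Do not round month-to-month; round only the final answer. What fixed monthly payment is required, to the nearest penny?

£132.10

Monthly rate r = 16.7%/12 = 1.39167% = 0.0139167.
Level-payment amortization: P = B₀·r / (1 − (1+r)^(−n)) = 5350.00·0.0139167 / (1 − 1.01392^(−60)).
Denominator 1 − (1+r)^(−60) = 0.563620561.
P = 74.4542 / 0.563620561 ≈ 132.10.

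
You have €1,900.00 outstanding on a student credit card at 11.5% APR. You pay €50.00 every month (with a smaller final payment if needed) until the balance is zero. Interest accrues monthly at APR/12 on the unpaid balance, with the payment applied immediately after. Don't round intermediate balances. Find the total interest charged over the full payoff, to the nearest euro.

Monthly rate r = 11.5%/12 = 0.958333% = 0.00958333.
Payoff takes n = ⌈−ln(1 − rB₀/P)/ln(1+r)⌉ = ⌈47.477⌉ = 48 payments; the last is €23.89.
Total paid = 47·€50.00 + €23.89 = €2,373.89.
Total interest = total paid − principal = €2,373.89 − €1,900.00 = €473.89.

€474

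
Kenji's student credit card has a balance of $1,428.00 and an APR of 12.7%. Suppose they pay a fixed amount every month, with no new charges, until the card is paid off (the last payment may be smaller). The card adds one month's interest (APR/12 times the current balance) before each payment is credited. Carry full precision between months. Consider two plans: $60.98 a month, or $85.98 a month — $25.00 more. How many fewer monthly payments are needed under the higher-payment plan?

9 fewer payments

Monthly rate r = 12.7%/12 = 1.05833% = 0.0105833.
At $60.98/mo: n = ⌈−ln(1 − rB₀/P)/ln(1+r)⌉ = 28 payments (last $3.21); total interest = total paid − $1,428.00 = $221.67.
At $85.98/mo: 19 payments (last $31.23); total interest $150.87.
Payments saved = 28 − 19 = 9.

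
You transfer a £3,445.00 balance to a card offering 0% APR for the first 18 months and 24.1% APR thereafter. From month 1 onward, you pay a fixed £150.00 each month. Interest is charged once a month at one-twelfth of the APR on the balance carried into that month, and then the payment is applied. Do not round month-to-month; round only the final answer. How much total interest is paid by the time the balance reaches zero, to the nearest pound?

Promo months 1–18 at r₀ = 0%/12 = 0; months 19+ at r₁ = 24.1%/12 = 0.0200833.
After month 18 (no interest yet): B = £3,445.00 − 18·£150.00 = £745.00.
Then at r₁ with £150.00/mo: n₂ = −ln(1 − r₁·B/P)/ln(1+r₁) ≈ 5.28 → 6 more payments.
Total paid = 23·£150.00 + £42.99 = £3,492.99; interest = £3,492.99 − £3,445.00 = £47.99.

£48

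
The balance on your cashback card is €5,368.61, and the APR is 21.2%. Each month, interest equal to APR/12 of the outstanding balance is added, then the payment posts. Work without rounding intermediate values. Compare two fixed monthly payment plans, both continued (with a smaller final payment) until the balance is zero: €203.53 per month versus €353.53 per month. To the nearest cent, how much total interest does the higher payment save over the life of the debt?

€985.37

Monthly rate r = 21.2%/12 = 1.76667% = 0.0176667.
At €203.53/mo: n = ⌈−ln(1 − rB₀/P)/ln(1+r)⌉ = 36 payments (last €167.95); total interest = total paid − €5,368.61 = €1,922.89.
At €353.53/mo: 18 payments (last €296.12); total interest €937.52.
Interest saved = €1,922.89 − €937.52 = €985.37.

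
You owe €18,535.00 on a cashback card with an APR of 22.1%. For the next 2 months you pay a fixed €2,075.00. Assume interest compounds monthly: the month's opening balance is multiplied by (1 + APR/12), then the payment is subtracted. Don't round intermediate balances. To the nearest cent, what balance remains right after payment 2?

Monthly rate r = 22.1%/12 = 1.84167% = 0.0184167.
Each month: B ← B·(1+r) − €2,075.00.
Month 1: interest €341.35; balance after payment €16,801.35.
Month 2: interest €309.42; balance after payment €15,035.78.

€15,035.78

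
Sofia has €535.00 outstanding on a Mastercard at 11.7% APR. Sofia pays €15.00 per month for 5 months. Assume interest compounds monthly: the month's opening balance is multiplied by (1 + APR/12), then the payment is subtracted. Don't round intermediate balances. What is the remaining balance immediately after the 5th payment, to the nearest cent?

Monthly rate r = 11.7%/12 = 0.975% = 0.00975.
Each month: B ← B·(1+r) − €15.00.
Month 1: interest €5.22; balance after payment €525.22.
Month 2: interest €5.12; balance after payment €515.34.
Month 3: interest €5.02; balance after payment €505.36.
Month 4: interest €4.93; balance after payment €495.29.
Month 5: interest €4.83; balance after payment €485.12.

€485.12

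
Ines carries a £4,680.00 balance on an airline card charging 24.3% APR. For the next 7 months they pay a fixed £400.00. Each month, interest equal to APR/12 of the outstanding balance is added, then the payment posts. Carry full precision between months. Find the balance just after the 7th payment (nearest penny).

Monthly rate r = 24.3%/12 = 2.025% = 0.02025.
Each month: B ← B·(1+r) − £400.00.
Month 1: interest £94.77; balance after payment £4,374.77.
Month 2: interest £88.59; balance after payment £4,063.36.
Month 3: interest £82.28; balance after payment £3,745.64.
Month 4: interest £75.85; balance after payment £3,421.49.
Month 5: interest £69.29; balance after payment £3,090.78.
Month 6: interest £62.59; balance after payment £2,753.36.
Month 7: interest £55.76; balance after payment £2,409.12.

£2,409.12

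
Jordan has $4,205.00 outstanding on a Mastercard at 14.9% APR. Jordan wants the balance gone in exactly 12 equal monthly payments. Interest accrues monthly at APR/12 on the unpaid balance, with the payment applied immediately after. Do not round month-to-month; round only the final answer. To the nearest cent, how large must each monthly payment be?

Monthly rate r = 14.9%/12 = 1.24167% = 0.0124167.
Level-payment amortization: P = B₀·r / (1 − (1+r)^(−n)) = 4205.00·0.0124167 / (1 − 1.01242^(−12)).
Denominator 1 − (1+r)^(−12) = 0.137640072.
P = 52.2121 / 0.137640072 ≈ 379.34.

$379.34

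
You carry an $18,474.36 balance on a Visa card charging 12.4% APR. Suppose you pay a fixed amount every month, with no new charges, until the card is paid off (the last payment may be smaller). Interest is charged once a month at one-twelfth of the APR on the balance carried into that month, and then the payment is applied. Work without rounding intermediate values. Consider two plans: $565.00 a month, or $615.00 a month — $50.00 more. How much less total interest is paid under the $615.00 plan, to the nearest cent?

$426.36

Monthly rate r = 12.4%/12 = 1.03333% = 0.0103333.
At $565.00/mo: n = ⌈−ln(1 − rB₀/P)/ln(1+r)⌉ = 41 payments (last $60.45); total interest = total paid − $18,474.36 = $4,186.09.
At $615.00/mo: 37 payments (last $94.09); total interest $3,759.73.
Interest saved = $4,186.09 − $3,759.73 = $426.36.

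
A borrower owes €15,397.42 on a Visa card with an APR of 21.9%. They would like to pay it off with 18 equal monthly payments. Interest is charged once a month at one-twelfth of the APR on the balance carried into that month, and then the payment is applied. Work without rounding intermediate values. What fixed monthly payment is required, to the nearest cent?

Monthly rate r = 21.9%/12 = 1.825% = 0.01825.
Level-payment amortization: P = B₀·r / (1 − (1+r)^(−n)) = 15397.42·0.01825 / (1 − 1.01825^(−18)).
Denominator 1 − (1+r)^(−18) = 0.277861562.
P = 281.003 / 0.277861562 ≈ 1011.31.

€1,011.31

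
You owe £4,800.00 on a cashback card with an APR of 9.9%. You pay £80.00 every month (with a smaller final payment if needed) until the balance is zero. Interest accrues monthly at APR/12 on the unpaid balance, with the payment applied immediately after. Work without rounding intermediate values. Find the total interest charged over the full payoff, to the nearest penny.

Monthly rate r = 9.9%/12 = 0.825% = 0.00825.
Payoff takes n = ⌈−ln(1 − rB₀/P)/ln(1+r)⌉ = ⌈83.153⌉ = 84 payments; the last is £12.27.
Total paid = 83·£80.00 + £12.27 = £6,652.27.
Total interest = total paid − principal = £6,652.27 − £4,800.00 = £1,852.27.

£1,852.27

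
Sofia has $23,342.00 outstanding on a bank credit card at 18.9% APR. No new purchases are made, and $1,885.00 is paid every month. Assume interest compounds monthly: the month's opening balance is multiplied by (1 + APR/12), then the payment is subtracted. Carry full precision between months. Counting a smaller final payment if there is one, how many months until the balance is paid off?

14 months

Monthly rate r = 18.9%/12 = 1.575% = 0.01575.
Recurrence: B ← B·(1+r) − $1,885.00.
Month 1: interest $367.64; balance after payment $21,824.64.
Month 2: interest $343.74; balance after payment $20,283.37.
Closed form: n = −ln(1 − rB₀/P)/ln(1+r) = −ln(0.80497)/ln(1.01575) ≈ 13.883, so the balance reaches zero during payment 14.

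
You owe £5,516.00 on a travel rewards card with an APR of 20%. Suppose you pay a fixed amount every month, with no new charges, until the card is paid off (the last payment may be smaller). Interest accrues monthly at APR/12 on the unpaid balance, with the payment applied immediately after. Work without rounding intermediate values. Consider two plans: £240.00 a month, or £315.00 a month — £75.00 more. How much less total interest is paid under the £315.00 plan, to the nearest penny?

Monthly rate r = 20%/12 = 1.66667% = 0.0166667.
At £240.00/mo: n = ⌈−ln(1 − rB₀/P)/ln(1+r)⌉ = 30 payments (last £53.00); total interest = total paid − £5,516.00 = £1,497.00.
At £315.00/mo: 21 payments (last £276.91); total interest £1,060.91.
Interest saved = £1,497.00 − £1,060.91 = £436.09.

£436.09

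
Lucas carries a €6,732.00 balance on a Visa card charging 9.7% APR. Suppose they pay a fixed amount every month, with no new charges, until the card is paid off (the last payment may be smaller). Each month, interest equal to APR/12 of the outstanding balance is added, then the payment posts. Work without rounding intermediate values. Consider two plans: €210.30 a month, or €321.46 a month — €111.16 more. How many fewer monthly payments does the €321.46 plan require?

14 fewer payments

Monthly rate r = 9.7%/12 = 0.808333% = 0.00808333.
At €210.30/mo: n = ⌈−ln(1 − rB₀/P)/ln(1+r)⌉ = 38 payments (last €40.58); total interest = total paid − €6,732.00 = €1,089.68.
At €321.46/mo: 24 payments (last €11.79); total interest €673.37.
Payments saved = 38 − 24 = 14.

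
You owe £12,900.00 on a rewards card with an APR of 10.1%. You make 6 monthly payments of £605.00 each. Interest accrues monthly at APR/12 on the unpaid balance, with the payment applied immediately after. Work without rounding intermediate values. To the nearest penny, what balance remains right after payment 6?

£9,858.07

Monthly rate r = 10.1%/12 = 0.841667% = 0.00841667.
Each month: B ← B·(1+r) − £605.00.
Month 1: interest £108.57; balance after payment £12,403.58.
Month 2: interest £104.40; balance after payment £11,902.97.
Month 3: interest £100.18; balance after payment £11,398.16.
Month 4: interest £95.93; balance after payment £10,889.09.
Month 5: interest £91.65; balance after payment £10,375.74.
Month 6: interest £87.33; balance after payment £9,858.07.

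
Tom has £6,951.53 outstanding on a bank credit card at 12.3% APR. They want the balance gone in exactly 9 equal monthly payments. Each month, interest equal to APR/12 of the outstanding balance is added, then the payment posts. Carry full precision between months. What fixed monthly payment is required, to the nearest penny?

£812.52

Monthly rate r = 12.3%/12 = 1.025% = 0.01025.
Level-payment amortization: P = B₀·r / (1 − (1+r)^(−n)) = 6951.53·0.01025 / (1 − 1.01025^(−9)).
Denominator 1 − (1+r)^(−9) = 0.0876945528.
P = 71.2532 / 0.0876945528 ≈ 812.52.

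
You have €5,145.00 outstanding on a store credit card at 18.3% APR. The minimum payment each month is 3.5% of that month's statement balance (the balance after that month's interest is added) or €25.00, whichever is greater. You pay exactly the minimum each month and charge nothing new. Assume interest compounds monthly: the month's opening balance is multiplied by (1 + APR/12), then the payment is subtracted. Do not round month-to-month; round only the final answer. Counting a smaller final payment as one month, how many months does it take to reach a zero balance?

135 months

Monthly rate r = 18.3%/12 = 1.525% = 0.01525.
While 3.5% of the post-interest balance exceeds €25.00, each month B ← (B·(1+r))·(1 − 0.035), i.e. B shrinks by the factor (1+r)·0.965 = 0.97972.
This holds for months 1–98. Entering month 99 the balance is €690.58; 3.5% of the post-interest balance is now below €25.00, so the flat €25.00 minimum applies from here.
From month 99 a fixed €25.00 at rate r clears €690.58 in 37 more payments. Total: 98 + 37 = 135 months.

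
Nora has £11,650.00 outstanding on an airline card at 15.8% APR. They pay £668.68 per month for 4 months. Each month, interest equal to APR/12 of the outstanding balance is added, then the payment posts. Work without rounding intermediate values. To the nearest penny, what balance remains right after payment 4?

Monthly rate r = 15.8%/12 = 1.31667% = 0.0131667.
Each month: B ← B·(1+r) − £668.68.
Month 1: interest £153.39; balance after payment £11,134.71.
Month 2: interest £146.61; balance after payment £10,612.64.
Month 3: interest £139.73; balance after payment £10,083.69.
Month 4: interest £132.77; balance after payment £9,547.78.

£9,547.78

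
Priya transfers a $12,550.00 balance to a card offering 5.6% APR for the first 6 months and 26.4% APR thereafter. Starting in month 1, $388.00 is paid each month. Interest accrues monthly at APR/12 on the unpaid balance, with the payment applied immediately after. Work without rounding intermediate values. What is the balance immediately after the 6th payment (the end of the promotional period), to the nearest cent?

$10,550.20

Promo months 1–6 at r₀ = 5.6%/12 = 0.00466667; months 7+ at r₁ = 26.4%/12 = 0.022.
After month 6: iterate B ← B·(1+r₀) − $388.00 for 6 months → $10,550.20.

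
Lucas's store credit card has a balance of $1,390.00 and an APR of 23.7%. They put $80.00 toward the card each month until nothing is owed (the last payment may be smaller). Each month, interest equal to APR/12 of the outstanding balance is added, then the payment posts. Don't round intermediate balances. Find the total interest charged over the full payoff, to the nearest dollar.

$329

Monthly rate r = 23.7%/12 = 1.975% = 0.01975.
Payoff takes n = ⌈−ln(1 − rB₀/P)/ln(1+r)⌉ = ⌈21.491⌉ = 22 payments; the last is $39.47.
Total paid = 21·$80.00 + $39.47 = $1,719.47.
Total interest = total paid − principal = $1,719.47 − $1,390.00 = $329.47.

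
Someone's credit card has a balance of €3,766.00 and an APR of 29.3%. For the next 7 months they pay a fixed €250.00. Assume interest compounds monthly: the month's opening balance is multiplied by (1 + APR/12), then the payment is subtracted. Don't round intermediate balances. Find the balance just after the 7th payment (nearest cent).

Monthly rate r = 29.3%/12 = 2.44167% = 0.0244167.
Each month: B ← B·(1+r) − €250.00.
Month 1: interest €91.95; balance after payment €3,607.95.
Month 2: interest €88.09; balance after payment €3,446.05.
Month 3: interest €84.14; balance after payment €3,280.19.
Month 4: interest €80.09; balance after payment €3,110.28.
Month 5: interest €75.94; balance after payment €2,936.22.
Month 6: interest €71.69; balance after payment €2,757.92.
Month 7: interest €67.34; balance after payment €2,575.25.

€2,575.25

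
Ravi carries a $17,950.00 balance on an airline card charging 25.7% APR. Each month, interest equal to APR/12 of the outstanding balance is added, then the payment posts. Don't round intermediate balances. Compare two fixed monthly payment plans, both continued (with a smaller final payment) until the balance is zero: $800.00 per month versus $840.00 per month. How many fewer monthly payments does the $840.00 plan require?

2 fewer payments

Monthly rate r = 25.7%/12 = 2.14167% = 0.0214167.
At $800.00/mo: n = ⌈−ln(1 − rB₀/P)/ln(1+r)⌉ = 31 payments (last $727.15); total interest = total paid − $17,950.00 = $6,777.15.
At $840.00/mo: 29 payments (last $734.93); total interest $6,304.93.
Payments saved = 31 − 29 = 2.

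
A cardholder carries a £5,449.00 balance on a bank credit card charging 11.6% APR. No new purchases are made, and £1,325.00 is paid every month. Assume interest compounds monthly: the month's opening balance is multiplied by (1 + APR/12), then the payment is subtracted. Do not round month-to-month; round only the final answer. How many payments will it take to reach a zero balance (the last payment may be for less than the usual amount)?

Monthly rate r = 11.6%/12 = 0.966667% = 0.00966667.
Recurrence: B ← B·(1+r) − £1,325.00.
Month 1: interest £52.67; balance after payment £4,176.67.
Month 2: interest £40.37; balance after payment £2,892.05.
Month 3: interest £27.96; balance after payment £1,595.00.
Month 4: interest £15.42; balance after payment £285.42.
Month 5: interest £2.76; balance after payment £0.00.

5 months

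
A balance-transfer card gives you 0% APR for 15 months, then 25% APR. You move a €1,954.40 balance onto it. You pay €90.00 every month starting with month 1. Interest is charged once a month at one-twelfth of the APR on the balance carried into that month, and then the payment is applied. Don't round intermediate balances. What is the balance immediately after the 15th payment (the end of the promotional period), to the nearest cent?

€604.40

Promo months 1–15 at r₀ = 0%/12 = 0; months 16+ at r₁ = 25%/12 = 0.0208333.
After month 15 (no interest yet): B = €1,954.40 − 15·€90.00 = €604.40.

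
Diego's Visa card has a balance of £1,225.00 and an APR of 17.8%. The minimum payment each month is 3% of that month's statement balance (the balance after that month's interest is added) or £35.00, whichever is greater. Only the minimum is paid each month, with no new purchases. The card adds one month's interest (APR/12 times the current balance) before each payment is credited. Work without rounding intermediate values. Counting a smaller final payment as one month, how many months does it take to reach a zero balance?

Monthly rate r = 17.8%/12 = 1.48333% = 0.0148333.
While 3% of the post-interest balance exceeds £35.00, each month B ← (B·(1+r))·(1 − 0.03), i.e. B shrinks by the factor (1+r)·0.97 = 0.98439.
This holds for months 1–5. Entering month 6 the balance is £1,132.32; 3% of the post-interest balance is now below £35.00, so the flat £35.00 minimum applies from here.
From month 6 a fixed £35.00 at rate r clears £1,132.32 in 45 more payments. Total: 5 + 45 = 50 months.

50 months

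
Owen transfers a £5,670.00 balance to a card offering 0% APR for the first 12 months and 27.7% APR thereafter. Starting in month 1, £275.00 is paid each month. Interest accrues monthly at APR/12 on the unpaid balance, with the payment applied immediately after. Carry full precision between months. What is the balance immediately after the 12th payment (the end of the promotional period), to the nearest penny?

Promo months 1–12 at r₀ = 0%/12 = 0; months 13+ at r₁ = 27.7%/12 = 0.0230833.
After month 12 (no interest yet): B = £5,670.00 − 12·£275.00 = £2,370.00.

£2,370.00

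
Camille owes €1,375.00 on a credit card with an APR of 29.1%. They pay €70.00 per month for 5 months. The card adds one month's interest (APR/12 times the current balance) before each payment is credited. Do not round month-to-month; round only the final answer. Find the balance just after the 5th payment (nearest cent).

€1,182.61

Monthly rate r = 29.1%/12 = 2.425% = 0.02425.
Each month: B ← B·(1+r) − €70.00.
Month 1: interest €33.34; balance after payment €1,338.34.
Month 2: interest €32.45; balance after payment €1,300.80.
Month 3: interest €31.54; balance after payment €1,262.34.
Month 4: interest €30.61; balance after payment €1,222.95.
Month 5: interest €29.66; balance after payment €1,182.61.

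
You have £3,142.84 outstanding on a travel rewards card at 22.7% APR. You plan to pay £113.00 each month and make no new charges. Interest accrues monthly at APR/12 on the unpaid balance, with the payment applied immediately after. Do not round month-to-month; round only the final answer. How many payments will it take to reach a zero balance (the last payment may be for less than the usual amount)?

Monthly rate r = 22.7%/12 = 1.89167% = 0.0189167.
Recurrence: B ← B·(1+r) − £113.00.
Month 1: interest £59.45; balance after payment £3,089.29.
Month 2: interest £58.44; balance after payment £3,034.73.
Closed form: n = −ln(1 − rB₀/P)/ln(1+r) = −ln(0.47388)/ln(1.01892) ≈ 39.851, so the balance reaches zero during payment 40.

40 months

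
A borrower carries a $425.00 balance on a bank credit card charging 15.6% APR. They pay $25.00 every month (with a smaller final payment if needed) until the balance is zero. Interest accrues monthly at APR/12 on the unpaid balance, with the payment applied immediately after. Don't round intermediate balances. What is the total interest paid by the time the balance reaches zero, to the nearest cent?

Monthly rate r = 15.6%/12 = 1.3% = 0.013.
Payoff takes n = ⌈−ln(1 − rB₀/P)/ln(1+r)⌉ = ⌈19.336⌉ = 20 payments; the last is $8.43.
Total paid = 19·$25.00 + $8.43 = $483.43.
Total interest = total paid − principal = $483.43 − $425.00 = $58.43.

$58.43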